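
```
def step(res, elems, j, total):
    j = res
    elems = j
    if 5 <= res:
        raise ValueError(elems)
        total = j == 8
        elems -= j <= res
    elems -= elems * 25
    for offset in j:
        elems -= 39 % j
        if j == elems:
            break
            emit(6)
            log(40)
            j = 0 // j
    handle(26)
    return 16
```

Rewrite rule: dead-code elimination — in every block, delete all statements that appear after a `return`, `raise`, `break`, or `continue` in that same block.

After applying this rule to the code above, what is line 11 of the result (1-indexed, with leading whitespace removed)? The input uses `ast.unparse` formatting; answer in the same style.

handle(26)

Transformed code:
def step(res, elems, j, total):
    j = res
    elems = j
    if 5 <= res:
        raise ValueError(elems)
    elems -= elems * 25
    for offset in j:
        elems -= 39 % j
        if j == elems:
            break
    handle(26)
    return 16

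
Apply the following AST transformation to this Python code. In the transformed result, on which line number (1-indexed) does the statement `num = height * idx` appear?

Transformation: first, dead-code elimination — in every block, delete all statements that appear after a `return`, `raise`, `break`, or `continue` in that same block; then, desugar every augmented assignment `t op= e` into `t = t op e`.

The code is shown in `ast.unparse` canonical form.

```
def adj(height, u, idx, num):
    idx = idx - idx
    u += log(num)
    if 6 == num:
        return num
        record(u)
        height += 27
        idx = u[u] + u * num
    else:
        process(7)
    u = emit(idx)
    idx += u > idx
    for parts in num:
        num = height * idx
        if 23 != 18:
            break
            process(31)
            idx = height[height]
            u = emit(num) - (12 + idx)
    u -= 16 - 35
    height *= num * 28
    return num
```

Transformed code:
def adj(height, u, idx, num):
    idx = idx - idx
    u = u + log(num)
    if 6 == num:
        return num
    else:
        process(7)
    u = emit(idx)
    idx = idx + (u > idx)
    for parts in num:
        num = height * idx
        if 23 != 18:
            break
    u = u - (16 - 35)
    height = height * (num * 28)
    return num

11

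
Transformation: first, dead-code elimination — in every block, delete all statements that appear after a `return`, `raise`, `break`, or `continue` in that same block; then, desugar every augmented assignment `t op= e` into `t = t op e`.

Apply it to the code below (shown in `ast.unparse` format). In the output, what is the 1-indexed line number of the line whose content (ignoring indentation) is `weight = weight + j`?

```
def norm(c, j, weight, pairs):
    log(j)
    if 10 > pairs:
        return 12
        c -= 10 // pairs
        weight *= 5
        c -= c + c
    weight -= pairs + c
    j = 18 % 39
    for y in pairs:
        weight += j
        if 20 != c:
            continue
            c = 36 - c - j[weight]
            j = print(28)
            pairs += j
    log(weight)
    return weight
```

Transformed code:
def norm(c, j, weight, pairs):
    log(j)
    if 10 > pairs:
        return 12
    weight = weight - (pairs + c)
    j = 18 % 39
    for y in pairs:
        weight = weight + j
        if 20 != c:
            continue
    log(weight)
    return weight

8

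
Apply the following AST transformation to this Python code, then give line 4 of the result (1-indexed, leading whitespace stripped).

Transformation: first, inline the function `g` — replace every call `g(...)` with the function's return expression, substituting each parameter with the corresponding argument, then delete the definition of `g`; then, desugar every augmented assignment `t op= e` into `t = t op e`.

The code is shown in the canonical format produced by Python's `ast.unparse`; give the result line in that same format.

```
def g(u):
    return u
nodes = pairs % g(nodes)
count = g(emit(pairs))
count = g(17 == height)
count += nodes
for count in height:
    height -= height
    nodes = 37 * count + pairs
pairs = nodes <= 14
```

count = count + nodes

Transformed code:
nodes = pairs % nodes
count = emit(pairs)
count = 17 == height
count = count + nodes
for count in height:
    height = height - height
    nodes = 37 * count + pairs
pairs = nodes <= 14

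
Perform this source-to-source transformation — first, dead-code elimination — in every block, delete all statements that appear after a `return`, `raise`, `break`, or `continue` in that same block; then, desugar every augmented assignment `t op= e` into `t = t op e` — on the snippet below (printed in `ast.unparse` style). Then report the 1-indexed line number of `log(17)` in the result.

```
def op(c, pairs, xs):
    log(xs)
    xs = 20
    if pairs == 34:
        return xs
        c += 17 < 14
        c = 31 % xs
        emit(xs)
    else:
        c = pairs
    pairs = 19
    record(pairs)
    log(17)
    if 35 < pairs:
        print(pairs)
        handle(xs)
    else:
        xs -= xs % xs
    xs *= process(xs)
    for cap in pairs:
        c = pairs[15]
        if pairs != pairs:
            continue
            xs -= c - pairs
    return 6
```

10

Transformed code:
def op(c, pairs, xs):
    log(xs)
    xs = 20
    if pairs == 34:
        return xs
    else:
        c = pairs
    pairs = 19
    record(pairs)
    log(17)
    if 35 < pairs:
        print(pairs)
        handle(xs)
    else:
        xs = xs - xs % xs
    xs = xs * process(xs)
    for cap in pairs:
        c = pairs[15]
        if pairs != pairs:
            continue
    return 6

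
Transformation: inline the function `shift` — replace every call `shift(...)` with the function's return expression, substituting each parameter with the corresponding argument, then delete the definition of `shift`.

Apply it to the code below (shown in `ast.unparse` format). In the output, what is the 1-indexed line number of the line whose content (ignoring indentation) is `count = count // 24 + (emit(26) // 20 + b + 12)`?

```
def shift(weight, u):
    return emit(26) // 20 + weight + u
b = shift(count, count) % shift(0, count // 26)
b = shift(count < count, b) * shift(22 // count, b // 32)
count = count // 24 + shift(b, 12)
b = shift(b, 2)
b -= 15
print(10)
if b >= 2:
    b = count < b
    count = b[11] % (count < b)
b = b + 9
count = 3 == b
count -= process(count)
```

3

Transformed code:
b = (emit(26) // 20 + count + count) % (emit(26) // 20 + 0 + count // 26)
b = (emit(26) // 20 + (count < count) + b) * (emit(26) // 20 + 22 // count + b // 32)
count = count // 24 + (emit(26) // 20 + b + 12)
b = emit(26) // 20 + b + 2
b -= 15
print(10)
if b >= 2:
    b = count < b
    count = b[11] % (count < b)
b = b + 9
count = 3 == b
count -= process(count)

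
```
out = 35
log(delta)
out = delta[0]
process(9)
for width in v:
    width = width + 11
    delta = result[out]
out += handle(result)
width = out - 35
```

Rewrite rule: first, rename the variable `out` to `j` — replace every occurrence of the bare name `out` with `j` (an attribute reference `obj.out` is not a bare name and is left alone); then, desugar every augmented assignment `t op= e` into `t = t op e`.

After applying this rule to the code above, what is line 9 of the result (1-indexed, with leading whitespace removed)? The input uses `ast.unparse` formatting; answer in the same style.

width = j - 35

Transformed code:
j = 35
log(delta)
j = delta[0]
process(9)
for width in v:
    width = width + 11
    delta = result[j]
j = j + handle(result)
width = j - 35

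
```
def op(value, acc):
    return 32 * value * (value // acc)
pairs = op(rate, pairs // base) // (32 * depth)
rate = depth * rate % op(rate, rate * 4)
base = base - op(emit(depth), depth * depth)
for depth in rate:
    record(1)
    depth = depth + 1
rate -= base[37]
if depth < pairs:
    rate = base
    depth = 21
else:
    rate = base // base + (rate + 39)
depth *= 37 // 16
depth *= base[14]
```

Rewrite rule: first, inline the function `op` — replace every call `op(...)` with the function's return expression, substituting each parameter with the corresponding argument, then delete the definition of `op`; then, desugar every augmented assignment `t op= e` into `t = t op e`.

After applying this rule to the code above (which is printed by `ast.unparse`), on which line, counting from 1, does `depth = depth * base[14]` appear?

Transformed code:
pairs = 32 * rate * (rate // (pairs // base)) // (32 * depth)
rate = depth * rate % (32 * rate * (rate // (rate * 4)))
base = base - 32 * emit(depth) * (emit(depth) // (depth * depth))
for depth in rate:
    record(1)
    depth = depth + 1
rate = rate - base[37]
if depth < pairs:
    rate = base
    depth = 21
else:
    rate = base // base + (rate + 39)
depth = depth * (37 // 16)
depth = depth * base[14]

14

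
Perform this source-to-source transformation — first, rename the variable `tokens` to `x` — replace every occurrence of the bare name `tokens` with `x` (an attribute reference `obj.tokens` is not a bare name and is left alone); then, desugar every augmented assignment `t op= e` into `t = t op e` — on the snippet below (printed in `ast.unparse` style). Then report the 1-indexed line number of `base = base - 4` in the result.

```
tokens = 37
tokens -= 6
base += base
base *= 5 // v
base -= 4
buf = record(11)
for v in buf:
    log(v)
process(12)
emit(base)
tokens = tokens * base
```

5

Transformed code:
x = 37
x = x - 6
base = base + base
base = base * (5 // v)
base = base - 4
buf = record(11)
for v in buf:
    log(v)
process(12)
emit(base)
x = x * base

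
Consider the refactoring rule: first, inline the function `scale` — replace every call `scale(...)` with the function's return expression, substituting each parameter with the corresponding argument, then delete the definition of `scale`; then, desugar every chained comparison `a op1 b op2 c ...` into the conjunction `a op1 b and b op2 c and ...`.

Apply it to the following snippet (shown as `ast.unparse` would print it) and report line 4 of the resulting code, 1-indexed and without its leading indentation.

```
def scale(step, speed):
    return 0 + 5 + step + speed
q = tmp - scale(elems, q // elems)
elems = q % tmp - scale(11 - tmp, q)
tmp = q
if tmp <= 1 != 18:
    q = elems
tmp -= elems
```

Transformed code:
q = tmp - (0 + 5 + elems + q // elems)
elems = q % tmp - (0 + 5 + (11 - tmp) + q)
tmp = q
if tmp <= 1 and 1 != 18:
    q = elems
tmp -= elems

if tmp <= 1 and 1 != 18:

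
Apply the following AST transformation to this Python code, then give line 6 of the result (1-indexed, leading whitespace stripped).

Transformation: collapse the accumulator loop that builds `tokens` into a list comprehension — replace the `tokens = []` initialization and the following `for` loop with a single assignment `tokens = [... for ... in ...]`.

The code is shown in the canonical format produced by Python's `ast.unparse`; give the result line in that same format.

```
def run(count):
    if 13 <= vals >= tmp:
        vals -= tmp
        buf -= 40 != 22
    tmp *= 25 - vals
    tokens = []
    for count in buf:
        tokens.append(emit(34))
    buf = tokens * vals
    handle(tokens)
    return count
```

tokens = [emit(34) for count in buf]

Transformed code:
def run(count):
    if 13 <= vals >= tmp:
        vals -= tmp
        buf -= 40 != 22
    tmp *= 25 - vals
    tokens = [emit(34) for count in buf]
    buf = tokens * vals
    handle(tokens)
    return count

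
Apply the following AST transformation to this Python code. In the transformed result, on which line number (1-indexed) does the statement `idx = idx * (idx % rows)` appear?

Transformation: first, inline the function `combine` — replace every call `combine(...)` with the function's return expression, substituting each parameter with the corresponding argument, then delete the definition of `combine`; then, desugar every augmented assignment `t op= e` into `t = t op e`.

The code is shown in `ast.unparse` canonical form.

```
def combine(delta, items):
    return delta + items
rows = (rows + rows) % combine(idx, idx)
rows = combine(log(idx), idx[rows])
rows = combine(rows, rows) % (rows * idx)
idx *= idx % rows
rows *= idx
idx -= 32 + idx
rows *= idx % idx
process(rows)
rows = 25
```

Transformed code:
rows = (rows + rows) % (idx + idx)
rows = log(idx) + idx[rows]
rows = (rows + rows) % (rows * idx)
idx = idx * (idx % rows)
rows = rows * idx
idx = idx - (32 + idx)
rows = rows * (idx % idx)
process(rows)
rows = 25

4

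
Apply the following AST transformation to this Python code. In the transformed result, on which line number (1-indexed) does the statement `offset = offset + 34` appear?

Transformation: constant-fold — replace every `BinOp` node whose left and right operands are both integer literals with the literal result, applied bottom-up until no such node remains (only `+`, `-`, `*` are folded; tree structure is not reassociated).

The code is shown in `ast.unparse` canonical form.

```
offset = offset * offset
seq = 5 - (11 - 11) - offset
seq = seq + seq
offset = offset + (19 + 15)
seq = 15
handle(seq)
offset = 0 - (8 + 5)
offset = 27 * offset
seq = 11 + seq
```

4

Transformed code:
offset = offset * offset
seq = 5 - offset
seq = seq + seq
offset = offset + 34
seq = 15
handle(seq)
offset = -13
offset = 27 * offset
seq = 11 + seq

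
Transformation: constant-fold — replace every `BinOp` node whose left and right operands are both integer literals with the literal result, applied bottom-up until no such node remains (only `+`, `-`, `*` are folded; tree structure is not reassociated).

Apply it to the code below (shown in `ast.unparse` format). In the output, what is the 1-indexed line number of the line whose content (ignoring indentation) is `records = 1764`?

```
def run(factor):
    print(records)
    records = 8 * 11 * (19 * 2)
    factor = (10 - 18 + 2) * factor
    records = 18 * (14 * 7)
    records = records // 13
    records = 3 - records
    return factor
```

Transformed code:
def run(factor):
    print(records)
    records = 3344
    factor = -6 * factor
    records = 1764
    records = records // 13
    records = 3 - records
    return factor

5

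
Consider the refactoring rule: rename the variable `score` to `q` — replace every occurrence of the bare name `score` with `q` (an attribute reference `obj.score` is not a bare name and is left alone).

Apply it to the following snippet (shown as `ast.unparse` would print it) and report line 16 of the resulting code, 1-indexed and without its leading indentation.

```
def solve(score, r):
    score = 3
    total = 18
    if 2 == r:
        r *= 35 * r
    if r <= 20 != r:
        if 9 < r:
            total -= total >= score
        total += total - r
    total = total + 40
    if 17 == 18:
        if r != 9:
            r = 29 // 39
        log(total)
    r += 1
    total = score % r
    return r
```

total = q % r

Transformed code:
def solve(q, r):
    q = 3
    total = 18
    if 2 == r:
        r *= 35 * r
    if r <= 20 != r:
        if 9 < r:
            total -= total >= q
        total += total - r
    total = total + 40
    if 17 == 18:
        if r != 9:
            r = 29 // 39
        log(total)
    r += 1
    total = q % r
    return r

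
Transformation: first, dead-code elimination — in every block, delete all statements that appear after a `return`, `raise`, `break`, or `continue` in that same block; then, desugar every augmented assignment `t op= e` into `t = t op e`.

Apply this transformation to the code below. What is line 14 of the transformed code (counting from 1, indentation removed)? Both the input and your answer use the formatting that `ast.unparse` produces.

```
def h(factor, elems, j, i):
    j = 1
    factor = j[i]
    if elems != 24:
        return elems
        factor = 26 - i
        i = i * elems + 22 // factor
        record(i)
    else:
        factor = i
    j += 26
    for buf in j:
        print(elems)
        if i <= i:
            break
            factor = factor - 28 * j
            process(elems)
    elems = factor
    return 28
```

return 28

Transformed code:
def h(factor, elems, j, i):
    j = 1
    factor = j[i]
    if elems != 24:
        return elems
    else:
        factor = i
    j = j + 26
    for buf in j:
        print(elems)
        if i <= i:
            break
    elems = factor
    return 28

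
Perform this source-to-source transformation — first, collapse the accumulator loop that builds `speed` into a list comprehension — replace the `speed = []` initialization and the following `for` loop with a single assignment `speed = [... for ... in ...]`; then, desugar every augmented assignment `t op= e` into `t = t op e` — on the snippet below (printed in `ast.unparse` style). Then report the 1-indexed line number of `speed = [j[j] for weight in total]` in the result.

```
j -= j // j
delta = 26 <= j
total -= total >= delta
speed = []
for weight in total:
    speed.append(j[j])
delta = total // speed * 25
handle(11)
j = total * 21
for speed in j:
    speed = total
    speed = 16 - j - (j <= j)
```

4

Transformed code:
j = j - j // j
delta = 26 <= j
total = total - (total >= delta)
speed = [j[j] for weight in total]
delta = total // speed * 25
handle(11)
j = total * 21
for speed in j:
    speed = total
    speed = 16 - j - (j <= j)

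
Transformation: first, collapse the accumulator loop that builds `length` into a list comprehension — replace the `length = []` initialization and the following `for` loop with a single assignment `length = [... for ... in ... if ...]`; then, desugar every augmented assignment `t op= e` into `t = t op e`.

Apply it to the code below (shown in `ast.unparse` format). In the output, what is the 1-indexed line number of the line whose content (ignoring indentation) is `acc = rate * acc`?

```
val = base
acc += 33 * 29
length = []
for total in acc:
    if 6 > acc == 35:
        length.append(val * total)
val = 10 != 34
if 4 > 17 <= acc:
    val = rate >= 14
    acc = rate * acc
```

Transformed code:
val = base
acc = acc + 33 * 29
length = [val * total for total in acc if 6 > acc == 35]
val = 10 != 34
if 4 > 17 <= acc:
    val = rate >= 14
    acc = rate * acc

7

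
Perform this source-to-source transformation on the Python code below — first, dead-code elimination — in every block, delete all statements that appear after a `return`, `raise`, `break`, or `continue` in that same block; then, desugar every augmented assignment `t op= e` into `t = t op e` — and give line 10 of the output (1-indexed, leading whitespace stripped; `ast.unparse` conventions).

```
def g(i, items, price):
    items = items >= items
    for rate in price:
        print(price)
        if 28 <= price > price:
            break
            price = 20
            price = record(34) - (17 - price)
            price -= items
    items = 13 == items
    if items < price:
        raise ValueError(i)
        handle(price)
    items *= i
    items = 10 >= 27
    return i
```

Transformed code:
def g(i, items, price):
    items = items >= items
    for rate in price:
        print(price)
        if 28 <= price > price:
            break
    items = 13 == items
    if items < price:
        raise ValueError(i)
    items = items * i
    items = 10 >= 27
    return i

items = items * i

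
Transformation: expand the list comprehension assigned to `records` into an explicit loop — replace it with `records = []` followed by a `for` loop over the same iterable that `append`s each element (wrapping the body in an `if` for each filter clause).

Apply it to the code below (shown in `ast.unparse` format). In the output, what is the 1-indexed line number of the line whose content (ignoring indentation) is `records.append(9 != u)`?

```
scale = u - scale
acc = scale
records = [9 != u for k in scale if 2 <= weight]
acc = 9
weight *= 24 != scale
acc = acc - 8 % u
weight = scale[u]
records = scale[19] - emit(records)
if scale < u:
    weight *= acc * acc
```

6

Transformed code:
scale = u - scale
acc = scale
records = []
for k in scale:
    if 2 <= weight:
        records.append(9 != u)
acc = 9
weight *= 24 != scale
acc = acc - 8 % u
weight = scale[u]
records = scale[19] - emit(records)
if scale < u:
    weight *= acc * acc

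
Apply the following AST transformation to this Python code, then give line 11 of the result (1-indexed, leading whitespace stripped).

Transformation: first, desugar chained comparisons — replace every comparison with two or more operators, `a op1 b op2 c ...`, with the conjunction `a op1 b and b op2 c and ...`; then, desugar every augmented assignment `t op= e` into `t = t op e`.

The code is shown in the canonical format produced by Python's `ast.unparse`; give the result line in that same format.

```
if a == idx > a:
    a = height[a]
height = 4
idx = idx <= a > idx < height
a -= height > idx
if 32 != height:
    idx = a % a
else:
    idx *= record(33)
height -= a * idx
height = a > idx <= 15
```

Transformed code:
if a == idx and idx > a:
    a = height[a]
height = 4
idx = idx <= a and a > idx and (idx < height)
a = a - (height > idx)
if 32 != height:
    idx = a % a
else:
    idx = idx * record(33)
height = height - a * idx
height = a > idx and idx <= 15

height = a > idx and idx <= 15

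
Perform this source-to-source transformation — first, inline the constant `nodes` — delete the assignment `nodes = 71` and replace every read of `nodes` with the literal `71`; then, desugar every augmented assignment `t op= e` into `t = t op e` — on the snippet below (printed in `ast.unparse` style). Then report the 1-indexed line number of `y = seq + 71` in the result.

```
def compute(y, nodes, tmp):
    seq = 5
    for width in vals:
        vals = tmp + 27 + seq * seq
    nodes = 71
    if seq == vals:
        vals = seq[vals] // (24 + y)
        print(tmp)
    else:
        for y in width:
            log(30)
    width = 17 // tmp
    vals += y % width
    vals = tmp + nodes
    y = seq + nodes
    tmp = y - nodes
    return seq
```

14

Transformed code:
def compute(y, nodes, tmp):
    seq = 5
    for width in vals:
        vals = tmp + 27 + seq * seq
    if seq == vals:
        vals = seq[vals] // (24 + y)
        print(tmp)
    else:
        for y in width:
            log(30)
    width = 17 // tmp
    vals = vals + y % width
    vals = tmp + 71
    y = seq + 71
    tmp = y - 71
    return seq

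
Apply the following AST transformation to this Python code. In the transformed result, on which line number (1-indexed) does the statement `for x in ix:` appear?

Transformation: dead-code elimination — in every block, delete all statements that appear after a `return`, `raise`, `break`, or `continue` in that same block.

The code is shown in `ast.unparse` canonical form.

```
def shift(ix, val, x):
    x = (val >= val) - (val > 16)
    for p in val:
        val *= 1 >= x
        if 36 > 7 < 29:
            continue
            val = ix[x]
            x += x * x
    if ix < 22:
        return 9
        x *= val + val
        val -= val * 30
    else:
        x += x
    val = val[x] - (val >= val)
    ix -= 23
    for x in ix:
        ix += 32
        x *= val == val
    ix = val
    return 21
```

13

Transformed code:
def shift(ix, val, x):
    x = (val >= val) - (val > 16)
    for p in val:
        val *= 1 >= x
        if 36 > 7 < 29:
            continue
    if ix < 22:
        return 9
    else:
        x += x
    val = val[x] - (val >= val)
    ix -= 23
    for x in ix:
        ix += 32
        x *= val == val
    ix = val
    return 21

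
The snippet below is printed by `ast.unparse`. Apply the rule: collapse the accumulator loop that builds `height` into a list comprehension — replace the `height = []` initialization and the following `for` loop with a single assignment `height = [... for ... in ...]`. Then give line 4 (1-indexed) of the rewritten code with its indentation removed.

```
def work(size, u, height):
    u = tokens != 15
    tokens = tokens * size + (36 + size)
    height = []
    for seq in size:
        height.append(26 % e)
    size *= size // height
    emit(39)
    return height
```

Transformed code:
def work(size, u, height):
    u = tokens != 15
    tokens = tokens * size + (36 + size)
    height = [26 % e for seq in size]
    size *= size // height
    emit(39)
    return height

height = [26 % e for seq in size]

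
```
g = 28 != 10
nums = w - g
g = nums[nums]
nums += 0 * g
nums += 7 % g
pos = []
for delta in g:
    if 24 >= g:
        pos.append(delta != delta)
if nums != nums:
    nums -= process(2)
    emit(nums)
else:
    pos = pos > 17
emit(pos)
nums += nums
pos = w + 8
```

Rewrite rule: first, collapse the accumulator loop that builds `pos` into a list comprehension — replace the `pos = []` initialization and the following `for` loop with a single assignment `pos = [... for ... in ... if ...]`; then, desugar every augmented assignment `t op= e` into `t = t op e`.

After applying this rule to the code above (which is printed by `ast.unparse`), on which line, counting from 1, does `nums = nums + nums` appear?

Transformed code:
g = 28 != 10
nums = w - g
g = nums[nums]
nums = nums + 0 * g
nums = nums + 7 % g
pos = [delta != delta for delta in g if 24 >= g]
if nums != nums:
    nums = nums - process(2)
    emit(nums)
else:
    pos = pos > 17
emit(pos)
nums = nums + nums
pos = w + 8

13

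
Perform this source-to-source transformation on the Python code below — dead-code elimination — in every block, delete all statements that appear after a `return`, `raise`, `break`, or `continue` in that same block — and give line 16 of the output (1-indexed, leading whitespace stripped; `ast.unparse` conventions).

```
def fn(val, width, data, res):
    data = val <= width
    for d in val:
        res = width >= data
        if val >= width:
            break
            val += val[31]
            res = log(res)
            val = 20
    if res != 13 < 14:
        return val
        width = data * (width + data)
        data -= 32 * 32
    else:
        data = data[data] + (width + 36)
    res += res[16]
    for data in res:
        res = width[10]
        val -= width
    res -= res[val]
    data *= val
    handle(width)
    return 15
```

data *= val

Transformed code:
def fn(val, width, data, res):
    data = val <= width
    for d in val:
        res = width >= data
        if val >= width:
            break
    if res != 13 < 14:
        return val
    else:
        data = data[data] + (width + 36)
    res += res[16]
    for data in res:
        res = width[10]
        val -= width
    res -= res[val]
    data *= val
    handle(width)
    return 15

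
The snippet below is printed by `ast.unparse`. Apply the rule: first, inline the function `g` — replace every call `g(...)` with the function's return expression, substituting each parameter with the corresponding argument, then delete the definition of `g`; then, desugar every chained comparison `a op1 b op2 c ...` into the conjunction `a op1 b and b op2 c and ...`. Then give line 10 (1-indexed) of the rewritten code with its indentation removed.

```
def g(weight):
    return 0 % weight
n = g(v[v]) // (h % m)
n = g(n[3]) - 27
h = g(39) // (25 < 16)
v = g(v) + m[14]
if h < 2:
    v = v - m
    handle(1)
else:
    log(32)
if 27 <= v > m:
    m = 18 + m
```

if 27 <= v and v > m:

Transformed code:
n = 0 % v[v] // (h % m)
n = 0 % n[3] - 27
h = 0 % 39 // (25 < 16)
v = 0 % v + m[14]
if h < 2:
    v = v - m
    handle(1)
else:
    log(32)
if 27 <= v and v > m:
    m = 18 + m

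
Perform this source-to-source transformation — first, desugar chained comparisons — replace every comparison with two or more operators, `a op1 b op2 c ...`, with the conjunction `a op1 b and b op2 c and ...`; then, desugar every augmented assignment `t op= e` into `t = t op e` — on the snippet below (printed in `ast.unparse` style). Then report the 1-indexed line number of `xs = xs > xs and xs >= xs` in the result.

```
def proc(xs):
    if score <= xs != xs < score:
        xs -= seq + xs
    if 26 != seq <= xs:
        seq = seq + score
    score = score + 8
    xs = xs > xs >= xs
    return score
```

7

Transformed code:
def proc(xs):
    if score <= xs and xs != xs and (xs < score):
        xs = xs - (seq + xs)
    if 26 != seq and seq <= xs:
        seq = seq + score
    score = score + 8
    xs = xs > xs and xs >= xs
    return score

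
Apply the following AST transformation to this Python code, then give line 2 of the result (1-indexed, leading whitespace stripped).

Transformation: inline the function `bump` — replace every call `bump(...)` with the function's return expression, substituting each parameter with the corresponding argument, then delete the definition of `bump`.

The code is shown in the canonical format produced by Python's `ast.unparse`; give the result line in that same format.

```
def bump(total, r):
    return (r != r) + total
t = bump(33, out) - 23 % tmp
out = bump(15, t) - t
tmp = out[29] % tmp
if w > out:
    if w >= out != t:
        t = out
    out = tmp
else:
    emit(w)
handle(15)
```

Transformed code:
t = (out != out) + 33 - 23 % tmp
out = (t != t) + 15 - t
tmp = out[29] % tmp
if w > out:
    if w >= out != t:
        t = out
    out = tmp
else:
    emit(w)
handle(15)

out = (t != t) + 15 - t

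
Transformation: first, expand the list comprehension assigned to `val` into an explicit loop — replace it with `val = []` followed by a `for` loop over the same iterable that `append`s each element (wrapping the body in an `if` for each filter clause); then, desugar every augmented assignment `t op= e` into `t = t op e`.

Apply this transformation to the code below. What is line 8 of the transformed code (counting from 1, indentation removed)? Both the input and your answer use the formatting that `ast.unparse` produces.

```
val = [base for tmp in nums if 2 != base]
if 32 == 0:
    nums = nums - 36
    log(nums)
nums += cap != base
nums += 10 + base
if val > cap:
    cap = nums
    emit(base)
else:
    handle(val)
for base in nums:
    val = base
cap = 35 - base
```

nums = nums + (cap != base)

Transformed code:
val = []
for tmp in nums:
    if 2 != base:
        val.append(base)
if 32 == 0:
    nums = nums - 36
    log(nums)
nums = nums + (cap != base)
nums = nums + (10 + base)
if val > cap:
    cap = nums
    emit(base)
else:
    handle(val)
for base in nums:
    val = base
cap = 35 - base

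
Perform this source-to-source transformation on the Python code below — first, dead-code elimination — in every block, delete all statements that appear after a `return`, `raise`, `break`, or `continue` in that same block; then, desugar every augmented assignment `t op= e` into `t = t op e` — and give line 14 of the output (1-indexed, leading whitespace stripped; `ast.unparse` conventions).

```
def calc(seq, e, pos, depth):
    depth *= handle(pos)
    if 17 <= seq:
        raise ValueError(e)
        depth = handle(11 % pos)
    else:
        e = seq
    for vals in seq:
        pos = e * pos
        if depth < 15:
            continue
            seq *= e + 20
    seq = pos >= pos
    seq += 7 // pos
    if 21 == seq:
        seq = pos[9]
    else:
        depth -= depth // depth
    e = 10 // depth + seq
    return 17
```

Transformed code:
def calc(seq, e, pos, depth):
    depth = depth * handle(pos)
    if 17 <= seq:
        raise ValueError(e)
    else:
        e = seq
    for vals in seq:
        pos = e * pos
        if depth < 15:
            continue
    seq = pos >= pos
    seq = seq + 7 // pos
    if 21 == seq:
        seq = pos[9]
    else:
        depth = depth - depth // depth
    e = 10 // depth + seq
    return 17

seq = pos[9]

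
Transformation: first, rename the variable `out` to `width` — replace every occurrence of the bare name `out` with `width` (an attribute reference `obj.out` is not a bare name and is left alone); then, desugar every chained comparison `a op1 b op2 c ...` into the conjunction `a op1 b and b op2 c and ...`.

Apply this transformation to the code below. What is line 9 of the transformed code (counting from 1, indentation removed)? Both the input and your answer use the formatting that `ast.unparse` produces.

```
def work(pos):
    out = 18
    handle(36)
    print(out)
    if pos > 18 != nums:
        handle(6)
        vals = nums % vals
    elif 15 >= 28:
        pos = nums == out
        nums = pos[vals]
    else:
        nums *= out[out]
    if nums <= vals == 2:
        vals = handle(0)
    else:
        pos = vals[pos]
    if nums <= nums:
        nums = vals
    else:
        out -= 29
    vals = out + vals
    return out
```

Transformed code:
def work(pos):
    width = 18
    handle(36)
    print(width)
    if pos > 18 and 18 != nums:
        handle(6)
        vals = nums % vals
    elif 15 >= 28:
        pos = nums == width
        nums = pos[vals]
    else:
        nums *= width[width]
    if nums <= vals and vals == 2:
        vals = handle(0)
    else:
        pos = vals[pos]
    if nums <= nums:
        nums = vals
    else:
        width -= 29
    vals = width + vals
    return width

pos = nums == width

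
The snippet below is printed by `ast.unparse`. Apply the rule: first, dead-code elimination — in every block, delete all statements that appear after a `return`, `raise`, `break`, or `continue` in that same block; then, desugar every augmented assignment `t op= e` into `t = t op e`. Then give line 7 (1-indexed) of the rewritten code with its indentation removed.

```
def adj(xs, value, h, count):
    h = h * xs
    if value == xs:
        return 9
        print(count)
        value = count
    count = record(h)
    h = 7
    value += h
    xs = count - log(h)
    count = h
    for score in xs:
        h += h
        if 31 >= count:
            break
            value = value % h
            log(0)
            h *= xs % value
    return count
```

value = value + h

Transformed code:
def adj(xs, value, h, count):
    h = h * xs
    if value == xs:
        return 9
    count = record(h)
    h = 7
    value = value + h
    xs = count - log(h)
    count = h
    for score in xs:
        h = h + h
        if 31 >= count:
            break
    return count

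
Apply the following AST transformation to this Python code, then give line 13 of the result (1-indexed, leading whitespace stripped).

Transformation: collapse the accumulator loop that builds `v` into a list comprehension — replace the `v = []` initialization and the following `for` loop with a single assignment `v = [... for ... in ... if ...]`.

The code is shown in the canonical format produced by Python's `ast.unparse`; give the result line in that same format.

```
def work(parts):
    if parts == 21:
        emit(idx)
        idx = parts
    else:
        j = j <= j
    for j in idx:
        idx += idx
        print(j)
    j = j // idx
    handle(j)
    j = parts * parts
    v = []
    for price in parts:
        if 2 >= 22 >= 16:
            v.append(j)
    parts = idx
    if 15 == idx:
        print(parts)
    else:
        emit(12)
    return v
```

v = [j for price in parts if 2 >= 22 >= 16]

Transformed code:
def work(parts):
    if parts == 21:
        emit(idx)
        idx = parts
    else:
        j = j <= j
    for j in idx:
        idx += idx
        print(j)
    j = j // idx
    handle(j)
    j = parts * parts
    v = [j for price in parts if 2 >= 22 >= 16]
    parts = idx
    if 15 == idx:
        print(parts)
    else:
        emit(12)
    return v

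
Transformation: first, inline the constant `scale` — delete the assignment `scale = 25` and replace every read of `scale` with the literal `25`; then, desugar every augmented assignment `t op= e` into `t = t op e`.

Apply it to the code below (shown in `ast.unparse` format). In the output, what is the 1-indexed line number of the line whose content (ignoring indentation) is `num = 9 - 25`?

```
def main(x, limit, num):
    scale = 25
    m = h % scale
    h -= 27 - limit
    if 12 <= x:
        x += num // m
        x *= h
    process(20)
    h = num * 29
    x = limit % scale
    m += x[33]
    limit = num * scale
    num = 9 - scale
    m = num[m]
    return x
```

12

Transformed code:
def main(x, limit, num):
    m = h % 25
    h = h - (27 - limit)
    if 12 <= x:
        x = x + num // m
        x = x * h
    process(20)
    h = num * 29
    x = limit % 25
    m = m + x[33]
    limit = num * 25
    num = 9 - 25
    m = num[m]
    return x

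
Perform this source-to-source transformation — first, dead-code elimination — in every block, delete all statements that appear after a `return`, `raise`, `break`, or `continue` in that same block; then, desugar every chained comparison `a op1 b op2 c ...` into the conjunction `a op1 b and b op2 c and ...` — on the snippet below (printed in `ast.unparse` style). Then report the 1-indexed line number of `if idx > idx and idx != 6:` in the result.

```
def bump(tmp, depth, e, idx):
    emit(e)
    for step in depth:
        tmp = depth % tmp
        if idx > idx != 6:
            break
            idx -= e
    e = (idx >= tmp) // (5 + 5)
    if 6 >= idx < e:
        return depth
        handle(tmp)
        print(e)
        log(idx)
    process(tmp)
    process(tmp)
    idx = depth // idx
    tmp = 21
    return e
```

5

Transformed code:
def bump(tmp, depth, e, idx):
    emit(e)
    for step in depth:
        tmp = depth % tmp
        if idx > idx and idx != 6:
            break
    e = (idx >= tmp) // (5 + 5)
    if 6 >= idx and idx < e:
        return depth
    process(tmp)
    process(tmp)
    idx = depth // idx
    tmp = 21
    return e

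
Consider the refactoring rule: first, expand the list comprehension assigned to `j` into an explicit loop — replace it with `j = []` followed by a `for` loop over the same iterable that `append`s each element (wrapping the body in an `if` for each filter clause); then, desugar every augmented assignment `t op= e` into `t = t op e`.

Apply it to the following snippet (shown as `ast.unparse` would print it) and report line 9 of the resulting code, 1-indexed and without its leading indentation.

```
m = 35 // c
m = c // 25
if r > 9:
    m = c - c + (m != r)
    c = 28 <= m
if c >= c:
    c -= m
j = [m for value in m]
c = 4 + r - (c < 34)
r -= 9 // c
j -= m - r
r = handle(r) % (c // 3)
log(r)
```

Transformed code:
m = 35 // c
m = c // 25
if r > 9:
    m = c - c + (m != r)
    c = 28 <= m
if c >= c:
    c = c - m
j = []
for value in m:
    j.append(m)
c = 4 + r - (c < 34)
r = r - 9 // c
j = j - (m - r)
r = handle(r) % (c // 3)
log(r)

for value in m:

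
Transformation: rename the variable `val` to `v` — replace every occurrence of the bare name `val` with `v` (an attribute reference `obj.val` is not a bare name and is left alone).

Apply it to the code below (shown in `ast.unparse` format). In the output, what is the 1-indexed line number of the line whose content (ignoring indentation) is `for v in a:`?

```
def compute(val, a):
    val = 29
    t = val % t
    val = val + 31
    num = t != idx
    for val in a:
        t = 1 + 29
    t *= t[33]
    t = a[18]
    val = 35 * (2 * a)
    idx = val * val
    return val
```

Transformed code:
def compute(v, a):
    v = 29
    t = v % t
    v = v + 31
    num = t != idx
    for v in a:
        t = 1 + 29
    t *= t[33]
    t = a[18]
    v = 35 * (2 * a)
    idx = v * v
    return v

6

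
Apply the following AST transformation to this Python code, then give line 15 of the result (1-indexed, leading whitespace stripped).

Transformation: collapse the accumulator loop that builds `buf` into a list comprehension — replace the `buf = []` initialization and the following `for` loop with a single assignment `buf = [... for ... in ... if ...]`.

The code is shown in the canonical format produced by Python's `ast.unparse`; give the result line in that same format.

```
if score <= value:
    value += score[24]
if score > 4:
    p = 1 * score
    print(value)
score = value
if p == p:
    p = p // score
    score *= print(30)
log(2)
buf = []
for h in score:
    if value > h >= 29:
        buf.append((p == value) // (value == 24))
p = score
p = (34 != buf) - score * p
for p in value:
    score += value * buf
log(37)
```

Transformed code:
if score <= value:
    value += score[24]
if score > 4:
    p = 1 * score
    print(value)
score = value
if p == p:
    p = p // score
    score *= print(30)
log(2)
buf = [(p == value) // (value == 24) for h in score if value > h >= 29]
p = score
p = (34 != buf) - score * p
for p in value:
    score += value * buf
log(37)

score += value * buf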